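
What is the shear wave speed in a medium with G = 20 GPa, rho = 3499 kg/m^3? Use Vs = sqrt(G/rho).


Convert G to Pa: G = 20e9 Pa
Compute G/rho = 20e9 / 3499 = 5715918.834
Vs = sqrt(5715918.834) = 2390.8 m/s

2390.8


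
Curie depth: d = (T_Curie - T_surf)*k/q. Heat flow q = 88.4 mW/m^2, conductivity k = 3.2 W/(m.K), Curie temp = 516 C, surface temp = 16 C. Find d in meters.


T_Curie - T_surf = 516 - 16 = 500 C
Convert q to W/m^2: 88.4 mW/m^2 = 0.0884 W/m^2
d = 500 * 3.2 / 0.0884 = 18099.55 m

18099.55


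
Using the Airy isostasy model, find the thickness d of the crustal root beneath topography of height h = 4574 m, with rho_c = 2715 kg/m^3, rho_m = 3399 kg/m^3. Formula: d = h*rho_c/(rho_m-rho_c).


rho_m - rho_c = 3399 - 2715 = 684
d = 4574 * 2715 / 684
= 12418410 / 684
= 18155.57 m

18155.57


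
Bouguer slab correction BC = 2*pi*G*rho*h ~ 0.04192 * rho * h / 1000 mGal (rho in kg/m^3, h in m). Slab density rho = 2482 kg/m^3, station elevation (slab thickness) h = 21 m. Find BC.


BC = 0.04192 * rho * h / 1000
= 0.04192 * 2482 * 21 / 1000
= 2.185 mGal

2.185


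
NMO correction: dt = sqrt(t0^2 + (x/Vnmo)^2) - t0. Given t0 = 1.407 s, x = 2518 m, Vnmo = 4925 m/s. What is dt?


x/Vnmo = 2518/4925 = 0.511269
(x/Vnmo)^2 = 0.261396
t0^2 = 1.979649
sqrt(1.979649 + 0.261396) = 1.497012
dt = 1.497012 - 1.407 = 0.090012

0.090012


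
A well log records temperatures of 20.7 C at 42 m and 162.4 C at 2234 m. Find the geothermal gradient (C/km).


dT = 162.4 - 20.7 = 141.7 C
dz = 2234 - 42 = 2192 m
gradient = dT/dz * 1000 = 141.7/2192 * 1000 = 64.6442 C/km

64.6442


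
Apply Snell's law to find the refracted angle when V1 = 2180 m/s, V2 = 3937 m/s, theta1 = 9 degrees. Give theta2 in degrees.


sin(theta1) = sin(9 deg) = 0.156434
sin(theta2) = V2/V1 * sin(theta1) = 3937/2180 * 0.156434 = 0.282515
theta2 = arcsin(0.282515) = 16.4104 degrees

16.4104


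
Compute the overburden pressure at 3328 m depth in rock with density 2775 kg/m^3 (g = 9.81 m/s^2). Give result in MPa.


P = rho * g * z / 1e6
= 2775 * 9.81 * 3328 / 1e6
= 90597312.0 / 1e6
= 90.5973 MPa

90.5973


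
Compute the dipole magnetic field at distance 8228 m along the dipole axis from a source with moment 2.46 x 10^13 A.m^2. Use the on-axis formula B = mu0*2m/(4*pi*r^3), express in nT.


m = 2.46 x 10^13 = 24600000000000 A.m^2
2m = 49200000000000 A.m^2
r^3 = 8228^3 = 557035468352
B = (4pi*10^-7) * 49200000000000 / (4*pi * 557035468352) * 1e9
= 61826543.422647 / 6999914140654.37 * 1e9
= 8832.4717 nT

8832.4717


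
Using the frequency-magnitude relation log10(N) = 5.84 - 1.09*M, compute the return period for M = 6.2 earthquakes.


log10(N) = 5.84 - 1.09*6.2 = -0.918
N = 10^-0.918 = 0.120781
T = 1/N = 1/0.120781 = 8.2794 years

8.2794


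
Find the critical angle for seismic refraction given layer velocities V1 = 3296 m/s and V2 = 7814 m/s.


V1/V2 = 3296/7814 = 0.421807
theta_c = arcsin(0.421807) = 24.9487 degrees

24.9487


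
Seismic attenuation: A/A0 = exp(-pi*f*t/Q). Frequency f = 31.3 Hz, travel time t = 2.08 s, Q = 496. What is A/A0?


pi*f*t/Q = pi*31.3*2.08/496 = 0.412359
A/A0 = exp(-0.412359) = 0.662086

0.662086


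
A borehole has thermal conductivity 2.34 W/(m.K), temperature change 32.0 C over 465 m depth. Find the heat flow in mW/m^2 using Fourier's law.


q = k * dT / dz * 1000
= 2.34 * 32.0 / 465 * 1000
= 0.161032 * 1000
= 161.0323 mW/m^2

161.0323


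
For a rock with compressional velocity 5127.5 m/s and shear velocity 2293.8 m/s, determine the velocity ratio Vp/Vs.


Vp/Vs = 5127.5 / 2293.8
= 2.2354

2.2354


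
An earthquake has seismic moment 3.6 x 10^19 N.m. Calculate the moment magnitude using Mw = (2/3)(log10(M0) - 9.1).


log10(M0) = log10(3.6 x 10^19) = 19.5563
Mw = 2/3 * (19.5563 - 9.1)
= 2/3 * 10.4563
= 6.97

6.97


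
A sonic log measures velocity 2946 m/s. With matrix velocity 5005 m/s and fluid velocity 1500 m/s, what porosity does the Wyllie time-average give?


1/V - 1/Vm = 1/2946 - 1/5005 = 0.00013964
1/Vf - 1/Vm = 1/1500 - 1/5005 = 0.00046687
phi = 0.00013964 / 0.00046687 = 0.2991

0.2991


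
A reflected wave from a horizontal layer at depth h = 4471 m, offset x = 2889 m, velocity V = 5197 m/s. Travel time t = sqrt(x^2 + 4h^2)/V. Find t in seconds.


x^2 + 4h^2 = 2889^2 + 4*4471^2 = 8346321 + 79959364 = 88305685
sqrt(88305685) = 9397.1105
t = 9397.1105 / 5197 = 1.8082 s

1.8082


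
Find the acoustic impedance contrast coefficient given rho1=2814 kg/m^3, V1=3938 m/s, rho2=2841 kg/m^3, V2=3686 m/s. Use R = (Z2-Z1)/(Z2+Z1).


Z1 = 2814 * 3938 = 11081532
Z2 = 2841 * 3686 = 10471926
R = (10471926 - 11081532) / (10471926 + 11081532) = -609606 / 21553458 = -0.0283

-0.0283


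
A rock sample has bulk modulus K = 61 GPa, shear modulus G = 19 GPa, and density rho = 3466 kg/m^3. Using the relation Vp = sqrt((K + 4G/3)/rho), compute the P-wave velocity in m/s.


First compute the effective modulus:
K + 4G/3 = 61e9 + 4*19e9/3 = 86333333333.33 Pa
Then divide by density:
86333333333.33 / 3466 = 24908636.2762 Pa/(kg/m^3)
Take the square root:
Vp = sqrt(24908636.2762) = 4990.86 m/s

4990.86


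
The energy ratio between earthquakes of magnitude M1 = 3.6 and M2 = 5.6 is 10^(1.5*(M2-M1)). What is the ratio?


M2 - M1 = 5.6 - 3.6 = 2.0
1.5 * 2.0 = 3.0
ratio = 10^3.0 = 1000.0

1000.0


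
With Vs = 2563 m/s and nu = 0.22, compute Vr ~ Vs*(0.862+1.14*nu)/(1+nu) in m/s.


Numerator factor = 0.862 + 1.14*0.22 = 1.1128
Denominator = 1 + 0.22 = 1.22
Vr = 2563 * 1.1128 / 1.22 = 2337.79 m/s

2337.79


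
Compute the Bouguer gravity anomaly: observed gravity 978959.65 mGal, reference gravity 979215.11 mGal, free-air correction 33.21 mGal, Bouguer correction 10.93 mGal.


BA = g_obs - g_ref + FAC - BC
= 978959.65 - 979215.11 + 33.21 - 10.93
= -233.18 mGal

-233.18


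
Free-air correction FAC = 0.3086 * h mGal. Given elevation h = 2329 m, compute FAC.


FAC = 0.3086 * h
= 0.3086 * 2329
= 718.7294 mGal

718.7294


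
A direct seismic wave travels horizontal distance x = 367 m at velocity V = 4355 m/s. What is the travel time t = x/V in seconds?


t = x / V
= 367 / 4355
= 0.0843 s

0.0843


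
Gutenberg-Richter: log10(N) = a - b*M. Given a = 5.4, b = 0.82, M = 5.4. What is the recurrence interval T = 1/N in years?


log10(N) = 5.4 - 0.82*5.4 = 0.972
N = 10^0.972 = 9.37562
T = 1/N = 1/9.37562 = 0.1067 years

0.1067


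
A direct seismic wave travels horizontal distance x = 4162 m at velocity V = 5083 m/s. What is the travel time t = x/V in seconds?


t = x / V
= 4162 / 5083
= 0.8188 s

0.8188


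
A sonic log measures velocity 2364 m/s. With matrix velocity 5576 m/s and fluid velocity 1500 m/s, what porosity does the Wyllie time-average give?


1/V - 1/Vm = 1/2364 - 1/5576 = 0.00024367
1/Vf - 1/Vm = 1/1500 - 1/5576 = 0.00048733
phi = 0.00024367 / 0.00048733 = 0.5

0.5


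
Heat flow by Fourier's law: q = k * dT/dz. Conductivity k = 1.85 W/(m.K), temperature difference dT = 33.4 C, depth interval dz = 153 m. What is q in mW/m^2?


q = k * dT / dz * 1000
= 1.85 * 33.4 / 153 * 1000
= 0.403856 * 1000
= 403.8562 mW/m^2

403.8562


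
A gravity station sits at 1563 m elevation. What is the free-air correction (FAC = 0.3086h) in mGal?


FAC = 0.3086 * h
= 0.3086 * 1563
= 482.3418 mGal

482.3418


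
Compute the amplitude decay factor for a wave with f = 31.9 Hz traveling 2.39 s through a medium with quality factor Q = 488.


pi*f*t/Q = pi*31.9*2.39/488 = 0.490816
A/A0 = exp(-0.490816) = 0.612127

0.612127


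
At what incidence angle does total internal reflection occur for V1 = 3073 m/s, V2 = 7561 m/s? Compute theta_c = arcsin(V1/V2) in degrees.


V1/V2 = 3073/7561 = 0.406428
theta_c = arcsin(0.406428) = 23.9806 degrees

23.9806


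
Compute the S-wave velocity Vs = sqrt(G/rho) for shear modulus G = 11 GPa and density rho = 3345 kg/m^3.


Convert G to Pa: G = 11e9 Pa
Compute G/rho = 11e9 / 3345 = 3288490.284
Vs = sqrt(3288490.284) = 1813.42 m/s

1813.42


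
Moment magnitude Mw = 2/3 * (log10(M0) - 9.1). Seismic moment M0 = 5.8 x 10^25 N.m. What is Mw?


log10(M0) = log10(5.8 x 10^25) = 25.7634
Mw = 2/3 * (25.7634 - 9.1)
= 2/3 * 16.6634
= 11.11

11.11


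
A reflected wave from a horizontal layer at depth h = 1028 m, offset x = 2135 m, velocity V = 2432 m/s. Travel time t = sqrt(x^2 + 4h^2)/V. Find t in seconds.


x^2 + 4h^2 = 2135^2 + 4*1028^2 = 4558225 + 4227136 = 8785361
sqrt(8785361) = 2964.011
t = 2964.011 / 2432 = 1.2188 s

1.2188


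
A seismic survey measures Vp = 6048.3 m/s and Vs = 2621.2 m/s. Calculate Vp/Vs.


Vp/Vs = 6048.3 / 2621.2
= 2.3075

2.3075


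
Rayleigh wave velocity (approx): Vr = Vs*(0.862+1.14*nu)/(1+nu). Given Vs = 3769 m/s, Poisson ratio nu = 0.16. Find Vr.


Numerator factor = 0.862 + 1.14*0.16 = 1.0444
Denominator = 1 + 0.16 = 1.16
Vr = 3769 * 1.0444 / 1.16 = 3393.4 m/s

3393.4


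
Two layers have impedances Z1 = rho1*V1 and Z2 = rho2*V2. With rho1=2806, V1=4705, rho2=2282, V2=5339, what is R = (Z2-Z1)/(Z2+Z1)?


Z1 = 2806 * 4705 = 13202230
Z2 = 2282 * 5339 = 12183598
R = (12183598 - 13202230) / (12183598 + 13202230) = -1018632 / 25385828 = -0.0401

-0.0401


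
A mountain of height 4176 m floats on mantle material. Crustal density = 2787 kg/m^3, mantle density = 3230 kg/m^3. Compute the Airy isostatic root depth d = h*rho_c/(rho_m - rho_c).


rho_m - rho_c = 3230 - 2787 = 443
d = 4176 * 2787 / 443
= 11638512 / 443
= 26272.04 m

26272.04


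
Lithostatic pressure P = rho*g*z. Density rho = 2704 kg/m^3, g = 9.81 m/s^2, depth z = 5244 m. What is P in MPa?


P = rho * g * z / 1e6
= 2704 * 9.81 * 5244 / 1e6
= 139103602.56 / 1e6
= 139.1036 MPa

139.1036


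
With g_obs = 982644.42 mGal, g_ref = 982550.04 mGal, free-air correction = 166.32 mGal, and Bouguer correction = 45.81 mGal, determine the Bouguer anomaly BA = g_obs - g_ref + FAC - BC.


BA = g_obs - g_ref + FAC - BC
= 982644.42 - 982550.04 + 166.32 - 45.81
= 214.89 mGal

214.89


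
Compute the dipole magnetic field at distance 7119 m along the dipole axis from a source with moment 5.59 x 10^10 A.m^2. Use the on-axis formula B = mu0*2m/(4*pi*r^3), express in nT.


m = 5.59 x 10^10 = 55900000000 A.m^2
2m = 111800000000 A.m^2
r^3 = 7119^3 = 360792066159
B = (4pi*10^-7) * 111800000000 / (4*pi * 360792066159) * 1e9
= 140492.023469 / 4533846818074.39 * 1e9
= 30.9874 nT

30.9874


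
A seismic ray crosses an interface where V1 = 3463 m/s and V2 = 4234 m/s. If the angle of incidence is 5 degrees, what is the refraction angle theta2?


sin(theta1) = sin(5 deg) = 0.087156
sin(theta2) = V2/V1 * sin(theta1) = 4234/3463 * 0.087156 = 0.10656
theta2 = arcsin(0.10656) = 6.1171 degrees

6.1171


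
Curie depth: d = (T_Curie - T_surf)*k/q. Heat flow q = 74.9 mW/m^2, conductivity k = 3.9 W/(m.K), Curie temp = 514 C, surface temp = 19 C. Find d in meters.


T_Curie - T_surf = 514 - 19 = 495 C
Convert q to W/m^2: 74.9 mW/m^2 = 0.0749 W/m^2
d = 495 * 3.9 / 0.0749 = 25774.37 m

25774.37


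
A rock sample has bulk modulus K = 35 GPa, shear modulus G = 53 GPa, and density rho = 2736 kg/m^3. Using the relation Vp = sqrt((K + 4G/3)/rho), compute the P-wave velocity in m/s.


First compute the effective modulus:
K + 4G/3 = 35e9 + 4*53e9/3 = 105666666666.67 Pa
Then divide by density:
105666666666.67 / 2736 = 38620857.6998 Pa/(kg/m^3)
Take the square root:
Vp = sqrt(38620857.6998) = 6214.57 m/s

6214.57


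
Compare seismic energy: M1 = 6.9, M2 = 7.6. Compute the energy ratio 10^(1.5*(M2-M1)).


M2 - M1 = 7.6 - 6.9 = 0.7
1.5 * 0.7 = 1.05
ratio = 10^1.05 = 11.22

11.22


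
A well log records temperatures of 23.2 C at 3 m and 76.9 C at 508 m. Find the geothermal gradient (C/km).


dT = 76.9 - 23.2 = 53.7 C
dz = 508 - 3 = 505 m
gradient = dT/dz * 1000 = 53.7/505 * 1000 = 106.3366 C/km

106.3366


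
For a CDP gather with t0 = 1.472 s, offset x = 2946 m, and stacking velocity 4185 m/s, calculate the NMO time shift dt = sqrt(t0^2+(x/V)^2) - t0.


x/Vnmo = 2946/4185 = 0.703943
(x/Vnmo)^2 = 0.495535
t0^2 = 2.166784
sqrt(2.166784 + 0.495535) = 1.631662
dt = 1.631662 - 1.472 = 0.159662

0.159662


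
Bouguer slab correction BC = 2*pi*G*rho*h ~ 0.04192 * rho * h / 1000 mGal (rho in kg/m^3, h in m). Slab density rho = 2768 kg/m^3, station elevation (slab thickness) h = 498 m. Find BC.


BC = 0.04192 * rho * h / 1000
= 0.04192 * 2768 * 498 / 1000
= 57.7852 mGal

57.7852


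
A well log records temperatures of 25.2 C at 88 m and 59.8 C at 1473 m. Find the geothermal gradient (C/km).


dT = 59.8 - 25.2 = 34.6 C
dz = 1473 - 88 = 1385 m
gradient = dT/dz * 1000 = 34.6/1385 * 1000 = 24.9819 C/km

24.9819


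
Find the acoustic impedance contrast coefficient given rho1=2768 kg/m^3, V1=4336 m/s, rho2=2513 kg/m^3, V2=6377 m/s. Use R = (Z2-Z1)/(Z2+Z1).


Z1 = 2768 * 4336 = 12002048
Z2 = 2513 * 6377 = 16025401
R = (16025401 - 12002048) / (16025401 + 12002048) = 4023353 / 28027449 = 0.1436

0.1436


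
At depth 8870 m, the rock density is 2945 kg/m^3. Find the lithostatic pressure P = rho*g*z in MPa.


P = rho * g * z / 1e6
= 2945 * 9.81 * 8870 / 1e6
= 256258291.5 / 1e6
= 256.2583 MPa

256.2583


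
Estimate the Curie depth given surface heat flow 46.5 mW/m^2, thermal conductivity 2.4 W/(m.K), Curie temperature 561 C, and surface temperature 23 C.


T_Curie - T_surf = 561 - 23 = 538 C
Convert q to W/m^2: 46.5 mW/m^2 = 0.0465 W/m^2
d = 538 * 2.4 / 0.0465 = 27767.74 m

27767.74


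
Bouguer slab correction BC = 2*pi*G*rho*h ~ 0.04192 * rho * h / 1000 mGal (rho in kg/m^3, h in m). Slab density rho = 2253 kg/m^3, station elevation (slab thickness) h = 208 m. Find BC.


BC = 0.04192 * rho * h / 1000
= 0.04192 * 2253 * 208 / 1000
= 19.6447 mGal

19.6447


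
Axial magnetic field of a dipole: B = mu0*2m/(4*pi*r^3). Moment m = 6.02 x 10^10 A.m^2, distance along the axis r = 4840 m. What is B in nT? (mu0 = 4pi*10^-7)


m = 6.02 x 10^10 = 60200000000 A.m^2
2m = 120400000000 A.m^2
r^3 = 4840^3 = 113379904000
B = (4pi*10^-7) * 120400000000 / (4*pi * 113379904000) * 1e9
= 151299.102197 / 1424773893884.46 * 1e9
= 106.1917 nT

106.1917


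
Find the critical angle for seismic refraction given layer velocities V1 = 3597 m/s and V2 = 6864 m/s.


V1/V2 = 3597/6864 = 0.524038
theta_c = arcsin(0.524038) = 31.6035 degrees

31.6035


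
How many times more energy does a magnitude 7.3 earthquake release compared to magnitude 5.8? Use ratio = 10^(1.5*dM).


M2 - M1 = 7.3 - 5.8 = 1.5
1.5 * 1.5 = 2.25
ratio = 10^2.25 = 177.83

177.83


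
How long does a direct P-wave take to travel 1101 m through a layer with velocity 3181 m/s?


t = x / V
= 1101 / 3181
= 0.3461 s

0.3461


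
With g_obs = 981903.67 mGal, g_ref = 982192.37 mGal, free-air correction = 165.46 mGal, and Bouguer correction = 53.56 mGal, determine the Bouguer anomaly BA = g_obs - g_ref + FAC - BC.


BA = g_obs - g_ref + FAC - BC
= 981903.67 - 982192.37 + 165.46 - 53.56
= -176.8 mGal

-176.8


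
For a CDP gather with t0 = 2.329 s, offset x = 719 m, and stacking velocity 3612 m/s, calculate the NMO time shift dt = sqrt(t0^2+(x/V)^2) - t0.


x/Vnmo = 719/3612 = 0.199059
(x/Vnmo)^2 = 0.039624
t0^2 = 5.424241
sqrt(5.424241 + 0.039624) = 2.337491
dt = 2.337491 - 2.329 = 0.008491

0.008491


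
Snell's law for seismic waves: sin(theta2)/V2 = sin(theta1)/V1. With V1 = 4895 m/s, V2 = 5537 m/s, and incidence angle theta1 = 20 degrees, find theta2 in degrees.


sin(theta1) = sin(20 deg) = 0.34202
sin(theta2) = V2/V1 * sin(theta1) = 5537/4895 * 0.34202 = 0.386878
theta2 = arcsin(0.386878) = 22.7603 degrees

22.7603


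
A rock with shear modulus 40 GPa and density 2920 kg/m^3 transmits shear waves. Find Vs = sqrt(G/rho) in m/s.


Convert G to Pa: G = 40e9 Pa
Compute G/rho = 40e9 / 2920 = 13698630.137
Vs = sqrt(13698630.137) = 3701.17 m/s

3701.17


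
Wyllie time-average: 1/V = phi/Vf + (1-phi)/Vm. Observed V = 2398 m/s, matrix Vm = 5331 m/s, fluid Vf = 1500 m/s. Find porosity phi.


1/V - 1/Vm = 1/2398 - 1/5331 = 0.00022943
1/Vf - 1/Vm = 1/1500 - 1/5331 = 0.00047908
phi = 0.00022943 / 0.00047908 = 0.4789

0.4789


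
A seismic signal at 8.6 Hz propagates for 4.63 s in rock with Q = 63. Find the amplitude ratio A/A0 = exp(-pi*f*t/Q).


pi*f*t/Q = pi*8.6*4.63/63 = 1.985586
A/A0 = exp(-1.985586) = 0.1373

0.1373


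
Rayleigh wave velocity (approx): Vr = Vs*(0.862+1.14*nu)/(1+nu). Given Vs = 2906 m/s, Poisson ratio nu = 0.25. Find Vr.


Numerator factor = 0.862 + 1.14*0.25 = 1.147
Denominator = 1 + 0.25 = 1.25
Vr = 2906 * 1.147 / 1.25 = 2666.55 m/s

2666.55


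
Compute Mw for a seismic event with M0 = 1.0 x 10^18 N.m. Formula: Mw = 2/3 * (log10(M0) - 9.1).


log10(M0) = log10(1.0 x 10^18) = 18.0
Mw = 2/3 * (18.0 - 9.1)
= 2/3 * 8.9
= 5.93

5.93


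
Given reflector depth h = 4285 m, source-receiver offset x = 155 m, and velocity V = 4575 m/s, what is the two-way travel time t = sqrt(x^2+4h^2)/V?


x^2 + 4h^2 = 155^2 + 4*4285^2 = 24025 + 73444900 = 73468925
sqrt(73468925) = 8571.4016
t = 8571.4016 / 4575 = 1.8735 s

1.8735


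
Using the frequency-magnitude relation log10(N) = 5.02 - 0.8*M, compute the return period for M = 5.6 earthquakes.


log10(N) = 5.02 - 0.8*5.6 = 0.54
N = 10^0.54 = 3.467369
T = 1/N = 1/3.467369 = 0.2884 years

0.2884


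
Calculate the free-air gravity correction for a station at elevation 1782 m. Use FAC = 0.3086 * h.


FAC = 0.3086 * h
= 0.3086 * 1782
= 549.9252 mGal

549.9252


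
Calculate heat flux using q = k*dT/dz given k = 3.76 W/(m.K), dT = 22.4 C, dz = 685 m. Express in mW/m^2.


q = k * dT / dz * 1000
= 3.76 * 22.4 / 685 * 1000
= 0.122955 * 1000
= 122.9547 mW/m^2

122.9547


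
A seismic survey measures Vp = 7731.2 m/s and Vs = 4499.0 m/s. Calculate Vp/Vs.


Vp/Vs = 7731.2 / 4499.0
= 1.7184

1.7184


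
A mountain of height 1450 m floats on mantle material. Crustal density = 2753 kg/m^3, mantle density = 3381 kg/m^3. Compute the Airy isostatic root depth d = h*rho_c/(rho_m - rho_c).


rho_m - rho_c = 3381 - 2753 = 628
d = 1450 * 2753 / 628
= 3991850 / 628
= 6356.45 m

6356.45


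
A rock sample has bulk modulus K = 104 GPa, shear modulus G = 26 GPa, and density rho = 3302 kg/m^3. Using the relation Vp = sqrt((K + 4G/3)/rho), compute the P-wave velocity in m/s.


First compute the effective modulus:
K + 4G/3 = 104e9 + 4*26e9/3 = 138666666666.67 Pa
Then divide by density:
138666666666.67 / 3302 = 41994750.6562 Pa/(kg/m^3)
Take the square root:
Vp = sqrt(41994750.6562) = 6480.34 m/s

6480.34


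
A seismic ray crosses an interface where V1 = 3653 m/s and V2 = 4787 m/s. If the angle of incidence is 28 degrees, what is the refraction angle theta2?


sin(theta1) = sin(28 deg) = 0.469472
sin(theta2) = V2/V1 * sin(theta1) = 4787/3653 * 0.469472 = 0.61521
theta2 = arcsin(0.61521) = 37.9671 degrees

37.9671


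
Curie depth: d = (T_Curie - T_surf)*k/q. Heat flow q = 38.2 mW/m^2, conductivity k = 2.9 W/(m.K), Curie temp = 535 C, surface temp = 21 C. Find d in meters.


T_Curie - T_surf = 535 - 21 = 514 C
Convert q to W/m^2: 38.2 mW/m^2 = 0.0382 W/m^2
d = 514 * 2.9 / 0.0382 = 39020.94 m

39020.94


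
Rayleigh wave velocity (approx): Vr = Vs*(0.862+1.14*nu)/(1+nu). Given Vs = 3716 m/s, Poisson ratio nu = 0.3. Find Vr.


Numerator factor = 0.862 + 1.14*0.3 = 1.204
Denominator = 1 + 0.3 = 1.3
Vr = 3716 * 1.204 / 1.3 = 3441.59 m/s

3441.59


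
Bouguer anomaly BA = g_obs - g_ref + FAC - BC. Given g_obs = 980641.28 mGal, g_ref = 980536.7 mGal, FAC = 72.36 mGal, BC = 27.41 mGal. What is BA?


BA = g_obs - g_ref + FAC - BC
= 980641.28 - 980536.7 + 72.36 - 27.41
= 149.53 mGal

149.53


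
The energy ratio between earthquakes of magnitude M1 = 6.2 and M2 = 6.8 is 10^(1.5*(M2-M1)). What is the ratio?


M2 - M1 = 6.8 - 6.2 = 0.6
1.5 * 0.6 = 0.9
ratio = 10^0.9 = 7.94

7.94


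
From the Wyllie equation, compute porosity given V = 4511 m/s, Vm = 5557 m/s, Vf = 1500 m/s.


1/V - 1/Vm = 1/4511 - 1/5557 = 4.173e-05
1/Vf - 1/Vm = 1/1500 - 1/5557 = 0.00048671
phi = 4.173e-05 / 0.00048671 = 0.0857

0.0857


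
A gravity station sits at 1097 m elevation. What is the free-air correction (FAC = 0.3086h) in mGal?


FAC = 0.3086 * h
= 0.3086 * 1097
= 338.5342 mGal

338.5342


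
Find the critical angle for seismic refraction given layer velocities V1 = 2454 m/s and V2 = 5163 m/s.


V1/V2 = 2454/5163 = 0.475305
theta_c = arcsin(0.475305) = 28.3792 degrees

28.3792


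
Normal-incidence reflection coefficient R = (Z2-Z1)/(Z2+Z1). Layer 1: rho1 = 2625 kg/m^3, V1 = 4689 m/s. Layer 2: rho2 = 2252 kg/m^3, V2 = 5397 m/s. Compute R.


Z1 = 2625 * 4689 = 12308625
Z2 = 2252 * 5397 = 12154044
R = (12154044 - 12308625) / (12154044 + 12308625) = -154581 / 24462669 = -0.0063

-0.0063


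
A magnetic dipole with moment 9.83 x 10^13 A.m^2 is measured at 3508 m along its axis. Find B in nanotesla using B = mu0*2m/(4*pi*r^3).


m = 9.83 x 10^13 = 98300000000000 A.m^2
2m = 196600000000000 A.m^2
r^3 = 3508^3 = 43169672512
B = (4pi*10^-7) * 196600000000000 / (4*pi * 43169672512) * 1e9
= 247054846.278301 / 542486104086.31 * 1e9
= 455412.3035 nT

455412.3035


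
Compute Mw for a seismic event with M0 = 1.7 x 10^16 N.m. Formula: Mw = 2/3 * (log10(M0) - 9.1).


log10(M0) = log10(1.7 x 10^16) = 16.2304
Mw = 2/3 * (16.2304 - 9.1)
= 2/3 * 7.1304
= 4.75

4.75


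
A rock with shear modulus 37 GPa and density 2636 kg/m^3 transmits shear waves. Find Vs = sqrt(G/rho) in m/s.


Convert G to Pa: G = 37e9 Pa
Compute G/rho = 37e9 / 2636 = 14036418.8164
Vs = sqrt(14036418.8164) = 3746.52 m/s

3746.52


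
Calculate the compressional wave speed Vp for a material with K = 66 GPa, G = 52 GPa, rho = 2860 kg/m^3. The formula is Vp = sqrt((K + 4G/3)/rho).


First compute the effective modulus:
K + 4G/3 = 66e9 + 4*52e9/3 = 135333333333.33 Pa
Then divide by density:
135333333333.33 / 2860 = 47319347.3193 Pa/(kg/m^3)
Take the square root:
Vp = sqrt(47319347.3193) = 6878.91 m/s

6878.91


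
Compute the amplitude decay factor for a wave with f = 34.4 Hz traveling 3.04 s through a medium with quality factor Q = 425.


pi*f*t/Q = pi*34.4*3.04/425 = 0.773024
A/A0 = exp(-0.773024) = 0.461615

0.461615


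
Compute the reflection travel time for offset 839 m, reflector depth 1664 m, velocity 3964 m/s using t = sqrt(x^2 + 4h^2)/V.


x^2 + 4h^2 = 839^2 + 4*1664^2 = 703921 + 11075584 = 11779505
sqrt(11779505) = 3432.1283
t = 3432.1283 / 3964 = 0.8658 s

0.8658


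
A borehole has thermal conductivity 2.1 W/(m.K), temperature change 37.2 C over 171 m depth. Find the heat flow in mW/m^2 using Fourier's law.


q = k * dT / dz * 1000
= 2.1 * 37.2 / 171 * 1000
= 0.456842 * 1000
= 456.8421 mW/m^2

456.8421


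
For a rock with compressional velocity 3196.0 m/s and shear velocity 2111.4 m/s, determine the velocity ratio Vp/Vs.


Vp/Vs = 3196.0 / 2111.4
= 1.5137

1.5137


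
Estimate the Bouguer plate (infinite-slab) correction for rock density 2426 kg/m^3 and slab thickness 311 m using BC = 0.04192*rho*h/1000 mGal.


BC = 0.04192 * rho * h / 1000
= 0.04192 * 2426 * 311 / 1000
= 31.6281 mGal

31.6281


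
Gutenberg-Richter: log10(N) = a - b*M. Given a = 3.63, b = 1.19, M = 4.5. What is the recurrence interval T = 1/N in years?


log10(N) = 3.63 - 1.19*4.5 = -1.725
N = 10^-1.725 = 0.018836
T = 1/N = 1/0.018836 = 53.0884 years

53.0884


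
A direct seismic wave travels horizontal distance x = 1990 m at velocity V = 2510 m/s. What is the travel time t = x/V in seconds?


t = x / V
= 1990 / 2510
= 0.7928 s

0.7928


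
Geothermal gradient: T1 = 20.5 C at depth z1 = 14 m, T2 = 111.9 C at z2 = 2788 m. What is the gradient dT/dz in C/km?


dT = 111.9 - 20.5 = 91.4 C
dz = 2788 - 14 = 2774 m
gradient = dT/dz * 1000 = 91.4/2774 * 1000 = 32.9488 C/km

32.9488


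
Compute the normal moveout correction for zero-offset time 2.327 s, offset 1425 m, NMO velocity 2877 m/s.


x/Vnmo = 1425/2877 = 0.495308
(x/Vnmo)^2 = 0.24533
t0^2 = 5.414929
sqrt(5.414929 + 0.24533) = 2.37913
dt = 2.37913 - 2.327 = 0.05213

0.05213


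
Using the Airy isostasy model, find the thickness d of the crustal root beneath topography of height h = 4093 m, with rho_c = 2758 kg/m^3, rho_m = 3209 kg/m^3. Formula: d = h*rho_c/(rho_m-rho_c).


rho_m - rho_c = 3209 - 2758 = 451
d = 4093 * 2758 / 451
= 11288494 / 451
= 25029.92 m

25029.92


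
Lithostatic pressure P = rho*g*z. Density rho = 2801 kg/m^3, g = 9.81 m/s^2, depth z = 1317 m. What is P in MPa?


P = rho * g * z / 1e6
= 2801 * 9.81 * 1317 / 1e6
= 36188275.77 / 1e6
= 36.1883 MPa

36.1883


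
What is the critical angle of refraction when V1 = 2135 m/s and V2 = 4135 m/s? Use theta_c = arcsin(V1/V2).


V1/V2 = 2135/4135 = 0.516324
theta_c = arcsin(0.516324) = 31.086 degrees

31.086


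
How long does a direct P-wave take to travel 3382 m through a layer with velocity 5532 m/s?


t = x / V
= 3382 / 5532
= 0.6114 s

0.6114


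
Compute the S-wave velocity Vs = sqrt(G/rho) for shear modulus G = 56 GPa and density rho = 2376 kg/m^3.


Convert G to Pa: G = 56e9 Pa
Compute G/rho = 56e9 / 2376 = 23569023.569
Vs = sqrt(23569023.569) = 4854.79 m/s

4854.79


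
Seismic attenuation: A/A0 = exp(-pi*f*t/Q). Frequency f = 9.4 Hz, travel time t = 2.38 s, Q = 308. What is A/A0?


pi*f*t/Q = pi*9.4*2.38/308 = 0.228194
A/A0 = exp(-0.228194) = 0.79597

0.79597


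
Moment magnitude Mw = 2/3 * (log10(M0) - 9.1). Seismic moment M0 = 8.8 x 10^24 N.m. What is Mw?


log10(M0) = log10(8.8 x 10^24) = 24.9445
Mw = 2/3 * (24.9445 - 9.1)
= 2/3 * 15.8445
= 10.56

10.56


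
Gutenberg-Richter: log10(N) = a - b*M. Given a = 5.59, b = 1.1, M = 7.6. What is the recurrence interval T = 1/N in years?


log10(N) = 5.59 - 1.1*7.6 = -2.77
N = 10^-2.77 = 0.001698
T = 1/N = 1/0.001698 = 588.8437 years

588.8437


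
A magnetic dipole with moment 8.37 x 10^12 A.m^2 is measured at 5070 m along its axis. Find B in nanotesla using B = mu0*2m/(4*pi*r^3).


m = 8.37 x 10^12 = 8370000000000 A.m^2
2m = 16740000000000 A.m^2
r^3 = 5070^3 = 130323843000
B = (4pi*10^-7) * 16740000000000 / (4*pi * 130323843000) * 1e9
= 21036104.408437 / 1637697711025.56 * 1e9
= 12844.9251 nT

12844.9251


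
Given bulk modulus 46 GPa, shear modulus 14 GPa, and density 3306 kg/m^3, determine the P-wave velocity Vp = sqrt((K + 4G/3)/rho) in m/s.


First compute the effective modulus:
K + 4G/3 = 46e9 + 4*14e9/3 = 64666666666.67 Pa
Then divide by density:
64666666666.67 / 3306 = 19560395.241 Pa/(kg/m^3)
Take the square root:
Vp = sqrt(19560395.241) = 4422.71 m/s

4422.71


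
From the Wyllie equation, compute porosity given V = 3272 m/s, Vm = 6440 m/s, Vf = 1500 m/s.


1/V - 1/Vm = 1/3272 - 1/6440 = 0.00015034
1/Vf - 1/Vm = 1/1500 - 1/6440 = 0.00051139
phi = 0.00015034 / 0.00051139 = 0.294

0.294


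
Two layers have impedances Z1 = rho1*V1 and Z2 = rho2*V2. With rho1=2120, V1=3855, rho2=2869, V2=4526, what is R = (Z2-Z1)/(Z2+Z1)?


Z1 = 2120 * 3855 = 8172600
Z2 = 2869 * 4526 = 12985094
R = (12985094 - 8172600) / (12985094 + 8172600) = 4812494 / 21157694 = 0.2275

0.2275


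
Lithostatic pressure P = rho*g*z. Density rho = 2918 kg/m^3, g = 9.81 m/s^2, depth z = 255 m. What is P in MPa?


P = rho * g * z / 1e6
= 2918 * 9.81 * 255 / 1e6
= 7299522.9 / 1e6
= 7.2995 MPa

7.2995


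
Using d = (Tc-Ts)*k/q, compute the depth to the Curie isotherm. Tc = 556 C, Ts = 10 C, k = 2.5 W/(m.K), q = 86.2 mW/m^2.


T_Curie - T_surf = 556 - 10 = 546 C
Convert q to W/m^2: 86.2 mW/m^2 = 0.0862 W/m^2
d = 546 * 2.5 / 0.0862 = 15835.27 m

15835.27


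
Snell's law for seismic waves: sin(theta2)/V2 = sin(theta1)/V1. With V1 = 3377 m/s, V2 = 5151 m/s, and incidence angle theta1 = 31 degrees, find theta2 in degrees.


sin(theta1) = sin(31 deg) = 0.515038
sin(theta2) = V2/V1 * sin(theta1) = 5151/3377 * 0.515038 = 0.785597
theta2 = arcsin(0.785597) = 51.7759 degrees

51.7759


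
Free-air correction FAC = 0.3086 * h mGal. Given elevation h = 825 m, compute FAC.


FAC = 0.3086 * h
= 0.3086 * 825
= 254.595 mGal

254.595


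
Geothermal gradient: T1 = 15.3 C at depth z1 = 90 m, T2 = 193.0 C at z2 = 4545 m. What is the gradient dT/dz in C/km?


dT = 193.0 - 15.3 = 177.7 C
dz = 4545 - 90 = 4455 m
gradient = dT/dz * 1000 = 177.7/4455 * 1000 = 39.8878 C/km

39.8878


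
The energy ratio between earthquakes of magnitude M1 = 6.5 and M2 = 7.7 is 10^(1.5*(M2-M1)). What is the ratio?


M2 - M1 = 7.7 - 6.5 = 1.2
1.5 * 1.2 = 1.8
ratio = 10^1.8 = 63.1

63.1


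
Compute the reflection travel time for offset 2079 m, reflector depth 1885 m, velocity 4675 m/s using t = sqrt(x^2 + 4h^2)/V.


x^2 + 4h^2 = 2079^2 + 4*1885^2 = 4322241 + 14212900 = 18535141
sqrt(18535141) = 4305.2458
t = 4305.2458 / 4675 = 0.9209 s

0.9209


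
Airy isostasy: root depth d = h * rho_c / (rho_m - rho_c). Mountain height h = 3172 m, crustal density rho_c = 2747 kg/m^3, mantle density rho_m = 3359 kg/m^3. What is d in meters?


rho_m - rho_c = 3359 - 2747 = 612
d = 3172 * 2747 / 612
= 8713484 / 612
= 14237.72 m

14237.72


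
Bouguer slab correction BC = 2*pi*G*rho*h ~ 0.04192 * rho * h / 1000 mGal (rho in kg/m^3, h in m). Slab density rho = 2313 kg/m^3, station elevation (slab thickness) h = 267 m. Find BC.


BC = 0.04192 * rho * h / 1000
= 0.04192 * 2313 * 267 / 1000
= 25.8886 mGal

25.8886


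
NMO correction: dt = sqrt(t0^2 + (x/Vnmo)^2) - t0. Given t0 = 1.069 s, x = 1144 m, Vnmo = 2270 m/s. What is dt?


x/Vnmo = 1144/2270 = 0.503965
(x/Vnmo)^2 = 0.25398
t0^2 = 1.142761
sqrt(1.142761 + 0.25398) = 1.181838
dt = 1.181838 - 1.069 = 0.112838

0.112838


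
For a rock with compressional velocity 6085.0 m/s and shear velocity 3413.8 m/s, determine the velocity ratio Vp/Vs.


Vp/Vs = 6085.0 / 3413.8
= 1.7825

1.7825


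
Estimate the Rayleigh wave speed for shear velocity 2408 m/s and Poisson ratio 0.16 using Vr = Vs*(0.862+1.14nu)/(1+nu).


Numerator factor = 0.862 + 1.14*0.16 = 1.0444
Denominator = 1 + 0.16 = 1.16
Vr = 2408 * 1.0444 / 1.16 = 2168.03 m/s

2168.03


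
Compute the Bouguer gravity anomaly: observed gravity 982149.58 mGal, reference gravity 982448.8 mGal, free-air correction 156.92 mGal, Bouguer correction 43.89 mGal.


BA = g_obs - g_ref + FAC - BC
= 982149.58 - 982448.8 + 156.92 - 43.89
= -186.19 mGal

-186.19


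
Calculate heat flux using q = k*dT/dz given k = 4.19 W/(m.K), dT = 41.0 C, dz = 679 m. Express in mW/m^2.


q = k * dT / dz * 1000
= 4.19 * 41.0 / 679 * 1000
= 0.253004 * 1000
= 253.0044 mW/m^2

253.0044


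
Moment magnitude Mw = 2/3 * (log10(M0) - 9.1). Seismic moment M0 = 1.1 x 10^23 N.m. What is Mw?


log10(M0) = log10(1.1 x 10^23) = 23.0414
Mw = 2/3 * (23.0414 - 9.1)
= 2/3 * 13.9414
= 9.29

9.29


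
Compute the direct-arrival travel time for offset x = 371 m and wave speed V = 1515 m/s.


t = x / V
= 371 / 1515
= 0.2449 s

0.2449


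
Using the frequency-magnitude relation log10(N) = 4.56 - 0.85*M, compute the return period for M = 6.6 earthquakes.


log10(N) = 4.56 - 0.85*6.6 = -1.05
N = 10^-1.05 = 0.089125
T = 1/N = 1/0.089125 = 11.2202 years

11.2202


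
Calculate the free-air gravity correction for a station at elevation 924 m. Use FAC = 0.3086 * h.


FAC = 0.3086 * h
= 0.3086 * 924
= 285.1464 mGal

285.1464


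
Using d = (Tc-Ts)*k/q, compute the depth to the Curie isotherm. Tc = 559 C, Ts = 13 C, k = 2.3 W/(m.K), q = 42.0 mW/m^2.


T_Curie - T_surf = 559 - 13 = 546 C
Convert q to W/m^2: 42.0 mW/m^2 = 0.042 W/m^2
d = 546 * 2.3 / 0.042 = 29900.0 m

29900.0


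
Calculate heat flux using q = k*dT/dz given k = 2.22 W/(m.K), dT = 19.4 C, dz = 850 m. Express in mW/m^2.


q = k * dT / dz * 1000
= 2.22 * 19.4 / 850 * 1000
= 0.050668 * 1000
= 50.6682 mW/m^2

50.6682


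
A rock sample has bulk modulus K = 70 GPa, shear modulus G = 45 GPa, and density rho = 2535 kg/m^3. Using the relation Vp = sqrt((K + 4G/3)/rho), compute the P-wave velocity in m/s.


First compute the effective modulus:
K + 4G/3 = 70e9 + 4*45e9/3 = 130000000000.0 Pa
Then divide by density:
130000000000.0 / 2535 = 51282051.2821 Pa/(kg/m^3)
Take the square root:
Vp = sqrt(51282051.2821) = 7161.15 m/s

7161.15


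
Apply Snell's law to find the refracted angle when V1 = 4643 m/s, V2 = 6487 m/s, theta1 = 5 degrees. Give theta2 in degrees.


sin(theta1) = sin(5 deg) = 0.087156
sin(theta2) = V2/V1 * sin(theta1) = 6487/4643 * 0.087156 = 0.12177
theta2 = arcsin(0.12177) = 6.9943 degrees

6.9943


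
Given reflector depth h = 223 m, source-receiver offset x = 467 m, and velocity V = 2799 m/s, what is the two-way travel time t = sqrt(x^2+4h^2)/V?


x^2 + 4h^2 = 467^2 + 4*223^2 = 218089 + 198916 = 417005
sqrt(417005) = 645.7592
t = 645.7592 / 2799 = 0.2307 s

0.2307


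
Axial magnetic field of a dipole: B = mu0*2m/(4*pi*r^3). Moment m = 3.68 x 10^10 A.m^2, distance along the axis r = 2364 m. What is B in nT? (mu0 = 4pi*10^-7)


m = 3.68 x 10^10 = 36800000000 A.m^2
2m = 73600000000 A.m^2
r^3 = 2364^3 = 13211204544
B = (4pi*10^-7) * 73600000000 / (4*pi * 13211204544) * 1e9
= 92488.487722 / 166016892562.01 * 1e9
= 557.1029 nT

557.1029


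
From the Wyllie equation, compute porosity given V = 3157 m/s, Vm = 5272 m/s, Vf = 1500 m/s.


1/V - 1/Vm = 1/3157 - 1/5272 = 0.00012708
1/Vf - 1/Vm = 1/1500 - 1/5272 = 0.00047699
phi = 0.00012708 / 0.00047699 = 0.2664

0.2664


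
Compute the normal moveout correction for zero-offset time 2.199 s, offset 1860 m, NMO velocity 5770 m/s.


x/Vnmo = 1860/5770 = 0.322357
(x/Vnmo)^2 = 0.103914
t0^2 = 4.835601
sqrt(4.835601 + 0.103914) = 2.222502
dt = 2.222502 - 2.199 = 0.023502

0.023502


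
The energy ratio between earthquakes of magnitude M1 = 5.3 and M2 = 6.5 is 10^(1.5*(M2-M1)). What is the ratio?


M2 - M1 = 6.5 - 5.3 = 1.2
1.5 * 1.2 = 1.8
ratio = 10^1.8 = 63.1

63.1


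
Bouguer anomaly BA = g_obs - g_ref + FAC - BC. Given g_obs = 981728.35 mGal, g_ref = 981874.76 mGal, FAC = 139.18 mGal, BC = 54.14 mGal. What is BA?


BA = g_obs - g_ref + FAC - BC
= 981728.35 - 981874.76 + 139.18 - 54.14
= -61.37 mGal

-61.37


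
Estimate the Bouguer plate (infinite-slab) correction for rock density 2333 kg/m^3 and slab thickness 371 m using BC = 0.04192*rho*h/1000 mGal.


BC = 0.04192 * rho * h / 1000
= 0.04192 * 2333 * 371 / 1000
= 36.2836 mGal

36.2836


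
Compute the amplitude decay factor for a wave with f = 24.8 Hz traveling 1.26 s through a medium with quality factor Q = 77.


pi*f*t/Q = pi*24.8*1.26/77 = 1.274915
A/A0 = exp(-1.274915) = 0.279455

0.279455


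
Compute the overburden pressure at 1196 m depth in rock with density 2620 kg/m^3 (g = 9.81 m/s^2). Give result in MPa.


P = rho * g * z / 1e6
= 2620 * 9.81 * 1196 / 1e6
= 30739831.2 / 1e6
= 30.7398 MPa

30.7398


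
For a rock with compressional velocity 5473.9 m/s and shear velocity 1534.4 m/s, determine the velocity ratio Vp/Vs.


Vp/Vs = 5473.9 / 1534.4
= 3.5675

3.5675


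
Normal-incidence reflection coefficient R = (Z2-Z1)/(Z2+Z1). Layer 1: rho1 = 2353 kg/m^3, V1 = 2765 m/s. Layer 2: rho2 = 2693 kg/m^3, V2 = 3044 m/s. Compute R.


Z1 = 2353 * 2765 = 6506045
Z2 = 2693 * 3044 = 8197492
R = (8197492 - 6506045) / (8197492 + 6506045) = 1691447 / 14703537 = 0.115

0.115


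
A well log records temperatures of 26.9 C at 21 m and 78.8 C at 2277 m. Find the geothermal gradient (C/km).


dT = 78.8 - 26.9 = 51.9 C
dz = 2277 - 21 = 2256 m
gradient = dT/dz * 1000 = 51.9/2256 * 1000 = 23.0053 C/km

23.0053


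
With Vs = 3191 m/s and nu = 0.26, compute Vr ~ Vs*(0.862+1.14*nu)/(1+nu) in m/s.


Numerator factor = 0.862 + 1.14*0.26 = 1.1584
Denominator = 1 + 0.26 = 1.26
Vr = 3191 * 1.1584 / 1.26 = 2933.69 m/s

2933.69


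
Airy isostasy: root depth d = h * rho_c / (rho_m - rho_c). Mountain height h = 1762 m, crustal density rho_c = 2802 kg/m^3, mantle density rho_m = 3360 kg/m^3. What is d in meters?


rho_m - rho_c = 3360 - 2802 = 558
d = 1762 * 2802 / 558
= 4937124 / 558
= 8847.89 m

8847.89


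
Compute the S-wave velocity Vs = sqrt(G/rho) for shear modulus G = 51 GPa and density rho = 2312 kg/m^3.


Convert G to Pa: G = 51e9 Pa
Compute G/rho = 51e9 / 2312 = 22058823.5294
Vs = sqrt(22058823.5294) = 4696.68 m/s

4696.68


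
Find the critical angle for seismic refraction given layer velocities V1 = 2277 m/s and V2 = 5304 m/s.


V1/V2 = 2277/5304 = 0.429299
theta_c = arcsin(0.429299) = 25.4231 degrees

25.4231


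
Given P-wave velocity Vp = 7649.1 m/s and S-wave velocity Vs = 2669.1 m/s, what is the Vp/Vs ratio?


Vp/Vs = 7649.1 / 2669.1
= 2.8658

2.8658


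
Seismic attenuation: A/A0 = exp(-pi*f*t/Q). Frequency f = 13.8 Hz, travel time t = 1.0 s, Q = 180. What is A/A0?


pi*f*t/Q = pi*13.8*1.0/180 = 0.240855
A/A0 = exp(-0.240855) = 0.785955

0.785955


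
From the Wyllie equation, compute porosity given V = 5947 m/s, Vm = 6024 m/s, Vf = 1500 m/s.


1/V - 1/Vm = 1/5947 - 1/6024 = 2.15e-06
1/Vf - 1/Vm = 1/1500 - 1/6024 = 0.00050066
phi = 2.15e-06 / 0.00050066 = 0.0043

0.0043


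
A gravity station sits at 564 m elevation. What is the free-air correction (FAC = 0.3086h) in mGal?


FAC = 0.3086 * h
= 0.3086 * 564
= 174.0504 mGal

174.0504


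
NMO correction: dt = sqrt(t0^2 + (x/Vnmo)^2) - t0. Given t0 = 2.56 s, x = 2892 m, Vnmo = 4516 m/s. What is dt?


x/Vnmo = 2892/4516 = 0.64039
(x/Vnmo)^2 = 0.410099
t0^2 = 6.5536
sqrt(6.5536 + 0.410099) = 2.638882
dt = 2.638882 - 2.56 = 0.078882

0.078882


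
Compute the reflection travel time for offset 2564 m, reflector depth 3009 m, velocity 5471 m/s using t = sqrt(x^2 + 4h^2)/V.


x^2 + 4h^2 = 2564^2 + 4*3009^2 = 6574096 + 36216324 = 42790420
sqrt(42790420) = 6541.4387
t = 6541.4387 / 5471 = 1.1957 s

1.1957


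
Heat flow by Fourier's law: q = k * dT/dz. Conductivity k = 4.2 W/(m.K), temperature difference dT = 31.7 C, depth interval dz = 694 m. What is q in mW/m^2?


q = k * dT / dz * 1000
= 4.2 * 31.7 / 694 * 1000
= 0.191844 * 1000
= 191.8444 mW/m^2

191.8444


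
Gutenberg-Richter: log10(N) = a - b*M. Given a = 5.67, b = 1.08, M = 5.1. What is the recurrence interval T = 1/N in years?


log10(N) = 5.67 - 1.08*5.1 = 0.162
N = 10^0.162 = 1.452112
T = 1/N = 1/1.452112 = 0.6887 years

0.6887


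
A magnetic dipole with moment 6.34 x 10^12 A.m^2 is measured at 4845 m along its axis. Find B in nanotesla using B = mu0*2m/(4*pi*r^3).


m = 6.34 x 10^12 = 6340000000000 A.m^2
2m = 12680000000000 A.m^2
r^3 = 4845^3 = 113731651125
B = (4pi*10^-7) * 12680000000000 / (4*pi * 113731651125) * 1e9
= 15934157.939007 / 1429194078619.75 * 1e9
= 11149.0512 nT

11149.0512


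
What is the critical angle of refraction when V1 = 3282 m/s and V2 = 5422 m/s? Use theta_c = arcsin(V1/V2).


V1/V2 = 3282/5422 = 0.605312
theta_c = arcsin(0.605312) = 37.2513 degrees

37.2513


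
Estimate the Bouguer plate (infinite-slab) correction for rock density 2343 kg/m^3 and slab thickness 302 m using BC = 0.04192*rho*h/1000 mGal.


BC = 0.04192 * rho * h / 1000
= 0.04192 * 2343 * 302 / 1000
= 29.662 mGal

29.662


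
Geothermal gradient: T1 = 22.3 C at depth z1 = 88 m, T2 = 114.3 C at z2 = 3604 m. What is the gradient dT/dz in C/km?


dT = 114.3 - 22.3 = 92.0 C
dz = 3604 - 88 = 3516 m
gradient = dT/dz * 1000 = 92.0/3516 * 1000 = 26.1661 C/km

26.1661


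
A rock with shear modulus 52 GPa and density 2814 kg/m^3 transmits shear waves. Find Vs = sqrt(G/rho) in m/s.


Convert G to Pa: G = 52e9 Pa
Compute G/rho = 52e9 / 2814 = 18479033.4044
Vs = sqrt(18479033.4044) = 4298.72 m/s

4298.72


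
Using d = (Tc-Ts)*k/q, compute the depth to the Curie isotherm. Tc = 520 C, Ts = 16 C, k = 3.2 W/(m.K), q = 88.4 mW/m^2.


T_Curie - T_surf = 520 - 16 = 504 C
Convert q to W/m^2: 88.4 mW/m^2 = 0.0884 W/m^2
d = 504 * 3.2 / 0.0884 = 18244.34 m

18244.34
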